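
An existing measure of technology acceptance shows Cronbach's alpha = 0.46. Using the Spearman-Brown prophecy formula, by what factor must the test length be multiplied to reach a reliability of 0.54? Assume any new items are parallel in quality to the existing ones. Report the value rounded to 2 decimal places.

1.38

n = [0.54 × 0.54] / [0.46 × 0.46]
n = 0.2916 / 0.2116 ≈ 1.3781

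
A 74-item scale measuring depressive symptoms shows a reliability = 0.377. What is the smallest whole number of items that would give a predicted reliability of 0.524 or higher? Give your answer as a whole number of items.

n = 0.524(1 − 0.377) / [0.377(1 − 0.524)]
  = 0.326452 / 0.179452 = 1.8192
1.8192 × 74 = 134.62 → 135 items

135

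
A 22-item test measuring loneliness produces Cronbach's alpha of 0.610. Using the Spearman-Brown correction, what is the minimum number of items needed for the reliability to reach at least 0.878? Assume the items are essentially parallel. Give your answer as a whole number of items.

102

Invert Spearman-Brown to solve for n:
n = r*(1 − r) / [ r (1 − r*) ]
n = 0.878(1 − 0.610) / [0.610(1 − 0.878)]
  = 0.342420 / 0.074420 = 4.6012
4.6012 × 22 = 101.23 → 102 items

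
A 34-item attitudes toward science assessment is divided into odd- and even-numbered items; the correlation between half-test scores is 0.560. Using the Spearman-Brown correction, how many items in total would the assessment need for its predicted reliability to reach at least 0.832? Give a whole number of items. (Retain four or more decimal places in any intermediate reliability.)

67

Corrected full-test reliability: r_full = 2 × 0.560 / (1 + 0.560) ≈ 0.7179
Solve Spearman-Brown for n: n = 0.832(1 − 0.7179) / [0.7179(1 − 0.832)] = 1.9460
Required items = 1.9460 × 34 = 66.16, so 67 items.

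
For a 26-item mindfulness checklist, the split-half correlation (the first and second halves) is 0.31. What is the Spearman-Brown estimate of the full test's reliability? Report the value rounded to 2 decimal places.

r_full = 2r_hh / (1 + r_hh) = 2 × 0.31 / (1 + 0.31)
r_full = 0.6200 / 1.3100 ≈ 0.4733

0.47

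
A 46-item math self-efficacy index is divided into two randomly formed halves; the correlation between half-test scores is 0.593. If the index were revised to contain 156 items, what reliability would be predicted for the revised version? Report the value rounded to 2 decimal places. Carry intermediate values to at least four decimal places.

Spearman-Brown correction (n = 2): r_full = 2·0.593/(1 + 0.593) = 0.7445
Length factor from 46 to 156 items: n = 156/46 = 3.3913
r_new = n·r_full / (1 + (n − 1)·r_full) = 2.5248 / 2.7803 ≈ 0.9081

0.91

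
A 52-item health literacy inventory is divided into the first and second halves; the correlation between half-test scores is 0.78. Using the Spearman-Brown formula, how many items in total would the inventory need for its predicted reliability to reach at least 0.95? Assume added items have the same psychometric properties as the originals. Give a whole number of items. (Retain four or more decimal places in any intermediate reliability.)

140

r_full = 2(0.78)/(1 + 0.78) = 0.8764
Solve Spearman-Brown for n: n = 0.95(1 − 0.8764) / [0.8764(1 − 0.95)] = 2.6796
Items = 2.6796 × 52 ≈ 139.34 → 140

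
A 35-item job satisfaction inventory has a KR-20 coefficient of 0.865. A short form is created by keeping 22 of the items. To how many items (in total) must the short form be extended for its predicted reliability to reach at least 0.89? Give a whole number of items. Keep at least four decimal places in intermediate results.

First, r for the 22-item form: n = 22/35 = 0.6286, so r_22 = 0.6286·0.865/(1 + (0.6286 − 1)·0.865) = 0.8011
Length factor from the short form to reach 0.89: n' = 0.89(1 − 0.8011) / [0.8011(1 − 0.89)] ≈ 2.0088
Items = 2.0088 × 22 ≈ 44.19 → 45

45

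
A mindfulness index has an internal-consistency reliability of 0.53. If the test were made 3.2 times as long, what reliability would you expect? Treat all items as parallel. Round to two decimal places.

Apply the Spearman-Brown prophecy formula, r' = nr / [1 + (n − 1)r]:
r_new = 3.2·0.53 / [1 + (3.2 − 1)·0.53]
r_new = 1.6960 / 2.1660 ≈ 0.7830

0.78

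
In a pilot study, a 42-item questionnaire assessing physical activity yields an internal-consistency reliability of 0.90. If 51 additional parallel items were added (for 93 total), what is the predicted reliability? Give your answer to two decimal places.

0.95

The new length is 93/42 = 2.2143 times the old.
r_new = (2.2143 × 0.90) / (1 + (2.2143 − 1) × 0.90)
     = 1.9929 / 2.0929 = 0.9522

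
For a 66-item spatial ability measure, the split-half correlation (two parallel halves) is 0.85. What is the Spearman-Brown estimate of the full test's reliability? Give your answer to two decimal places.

0.92

Apply the Spearman-Brown correction with n = 2:
r_full = 2(0.85) / (1 + 0.85)
       = 1.7000 / 1.8500 = 0.9189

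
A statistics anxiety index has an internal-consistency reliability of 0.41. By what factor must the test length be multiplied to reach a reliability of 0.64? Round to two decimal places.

2.56

n = [0.64 × 0.59] / [0.41 × 0.36]
n = 0.3776 / 0.1476 ≈ 2.5583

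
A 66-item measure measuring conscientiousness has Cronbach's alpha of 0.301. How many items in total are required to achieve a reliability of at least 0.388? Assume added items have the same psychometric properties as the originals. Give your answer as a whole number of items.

n = 0.388(1 − 0.301) / [0.301(1 − 0.388)]
  = 0.271212 / 0.184212 = 1.4723
1.4723 × 66 = 97.17 → 98 items

98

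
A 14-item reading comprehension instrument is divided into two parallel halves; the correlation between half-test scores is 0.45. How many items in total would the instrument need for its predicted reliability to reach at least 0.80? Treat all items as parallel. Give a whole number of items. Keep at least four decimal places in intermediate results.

r_full = 2(0.45)/(1 + 0.45) = 0.6207
n = r_tgt(1 − r_full) / [r_full(1 − r_tgt)] = 0.80 × 0.3793 / (0.6207 × 0.20) ≈ 2.4443
Items = 2.4443 × 14 ≈ 34.22 → 35

35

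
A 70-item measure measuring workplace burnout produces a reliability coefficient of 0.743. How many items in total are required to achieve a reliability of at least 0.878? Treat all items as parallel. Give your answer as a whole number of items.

175

Invert Spearman-Brown to solve for n:
n = r_target (1 − r_old) / [ r_old (1 − r_target) ]
n = 0.878(1 − 0.743) / [0.743(1 − 0.878)]
n = 0.225646 / 0.090646 ≈ 2.4893
2.4893 × 70 = 174.25 → 175 items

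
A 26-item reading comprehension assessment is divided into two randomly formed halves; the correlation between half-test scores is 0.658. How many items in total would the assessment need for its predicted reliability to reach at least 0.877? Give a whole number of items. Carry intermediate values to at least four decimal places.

Corrected full-test reliability: r_full = 2 × 0.658 / (1 + 0.658) ≈ 0.7937
n = r_tgt(1 − r_full) / [r_full(1 − r_tgt)] = 0.877 × 0.2063 / (0.7937 × 0.123) ≈ 1.8533
Items = 1.8533 × 26 ≈ 48.19 → 49

49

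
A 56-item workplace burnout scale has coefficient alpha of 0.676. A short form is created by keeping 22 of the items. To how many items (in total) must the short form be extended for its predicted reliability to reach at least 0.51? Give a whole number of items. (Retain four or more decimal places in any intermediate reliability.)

28

First, r for the 22-item form: n = 22/56 = 0.3929, so r_22 = 0.3929·0.676/(1 + (0.3929 − 1)·0.676) = 0.4505
Length factor from the short form to reach 0.51: n' = 0.51(1 − 0.4505) / [0.4505(1 − 0.51)] ≈ 1.2695
Total items = 1.2695 × 22 = 27.93, rounded up to 28.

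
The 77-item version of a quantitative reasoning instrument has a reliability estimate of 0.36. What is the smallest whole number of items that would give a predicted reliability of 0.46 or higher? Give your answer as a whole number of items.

n = 0.46 × (1 − 0.36) / [ 0.36 × (1 − 0.46) ]
n = 0.2944 / 0.1944 ≈ 1.5144
So the test needs 1.5144 × 77 ≈ 116.61 items; rounding up, 117.

117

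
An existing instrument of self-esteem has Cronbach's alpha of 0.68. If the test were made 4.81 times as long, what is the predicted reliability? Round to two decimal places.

r_new = (4.81 × 0.68) / (1 + (4.81 − 1) × 0.68)
r_new = 3.2708 / 3.5908 ≈ 0.9109

0.91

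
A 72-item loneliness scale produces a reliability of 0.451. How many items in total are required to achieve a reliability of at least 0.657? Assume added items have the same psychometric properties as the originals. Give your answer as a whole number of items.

168

n = 0.657 × (1 − 0.451) / [ 0.451 × (1 − 0.657) ]
n = 0.360693 / 0.154693 ≈ 2.3317
Items needed = n × 72 = 2.3317 × 72 ≈ 167.88 → round up to 168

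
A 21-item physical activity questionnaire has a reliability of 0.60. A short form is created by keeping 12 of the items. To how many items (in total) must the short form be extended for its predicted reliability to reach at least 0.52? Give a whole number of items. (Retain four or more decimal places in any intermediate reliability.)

First, r for the 12-item form: n = 12/21 = 0.5714, so r_12 = 0.5714·0.60/(1 + (0.5714 − 1)·0.60) = 0.4615
Then solve for n' with r_old = 0.4615, r_target = 0.52: n' = 0.52(1 − 0.4615)/[0.4615(1 − 0.52)] = 1.2641
Total items = 1.2641 × 12 = 15.17, rounded up to 16.

16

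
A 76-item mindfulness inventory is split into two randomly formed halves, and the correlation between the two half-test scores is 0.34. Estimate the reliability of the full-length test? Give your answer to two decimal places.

0.51

Each half is half the length of the full test, so the full test is n = 2 times a half.
r_full = 2(0.34) / (1 + 0.34)
r_full = 0.6800 / 1.3400 ≈ 0.5075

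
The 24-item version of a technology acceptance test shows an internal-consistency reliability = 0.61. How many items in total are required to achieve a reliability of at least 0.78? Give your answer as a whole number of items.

55

n = [0.78 × 0.39] / [0.61 × 0.22]
  = 0.3042 / 0.1342 = 2.2668
2.2668 × 24 = 54.40 → 55 items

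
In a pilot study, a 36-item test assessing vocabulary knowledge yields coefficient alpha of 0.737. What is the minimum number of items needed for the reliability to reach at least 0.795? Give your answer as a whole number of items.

50

n = 0.795(1 − 0.737) / [0.737(1 − 0.795)]
n = 0.209085 / 0.151085 ≈ 1.3839
So the test needs 1.3839 × 36 ≈ 49.82 items; rounding up, 50.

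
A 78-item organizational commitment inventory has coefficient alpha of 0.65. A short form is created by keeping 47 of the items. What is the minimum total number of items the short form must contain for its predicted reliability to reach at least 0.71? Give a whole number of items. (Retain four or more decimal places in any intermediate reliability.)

103

First, r for the 47-item form: n = 47/78 = 0.6026, so r_47 = 0.6026·0.65/(1 + (0.6026 − 1)·0.65) = 0.5281
Then solve for n' with r_old = 0.5281, r_target = 0.71: n' = 0.71(1 − 0.5281)/[0.5281(1 − 0.71)] = 2.1877
Items = 2.1877 × 47 ≈ 102.82 → 103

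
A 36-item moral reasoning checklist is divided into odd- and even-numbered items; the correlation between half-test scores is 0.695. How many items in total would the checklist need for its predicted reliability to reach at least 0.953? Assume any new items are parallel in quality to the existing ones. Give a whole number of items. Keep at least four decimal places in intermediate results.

161

r_full = 2(0.695)/(1 + 0.695) = 0.8201
Solve Spearman-Brown for n: n = 0.953(1 − 0.8201) / [0.8201(1 − 0.953)] = 4.4479
Required items = 4.4479 × 36 = 160.12, so 161 items.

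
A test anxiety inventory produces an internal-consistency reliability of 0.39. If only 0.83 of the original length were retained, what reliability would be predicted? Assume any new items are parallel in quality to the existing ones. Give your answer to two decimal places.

0.35

By Spearman-Brown, r_new = n r / (1 + (n − 1) r).
r_new = 0.83·0.39 / [1 + (0.83 − 1)·0.39]
     = 0.3237 / 0.9337 = 0.3467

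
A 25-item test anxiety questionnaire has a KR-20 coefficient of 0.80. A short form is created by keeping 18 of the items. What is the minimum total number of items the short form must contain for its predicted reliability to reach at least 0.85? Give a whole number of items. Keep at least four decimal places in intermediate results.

36

First, r for the 18-item form: n = 18/25 = 0.7200, so r_18 = 0.7200·0.80/(1 + (0.7200 − 1)·0.80) = 0.7423
Length factor from the short form to reach 0.85: n' = 0.85(1 − 0.7423) / [0.7423(1 − 0.85)] ≈ 1.9673
Items = 1.9673 × 18 ≈ 35.41 → 36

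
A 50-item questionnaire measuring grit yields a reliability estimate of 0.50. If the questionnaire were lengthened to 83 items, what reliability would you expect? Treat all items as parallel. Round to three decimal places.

The new length is 83/50 = 1.66 times the old.
By Spearman-Brown, r_new = n r / (1 + (n − 1) r).
r_new = (1.66 × 0.50) / (1 + (1.66 − 1) × 0.50)
     = 0.8300 / 1.3300 = 0.6241

0.624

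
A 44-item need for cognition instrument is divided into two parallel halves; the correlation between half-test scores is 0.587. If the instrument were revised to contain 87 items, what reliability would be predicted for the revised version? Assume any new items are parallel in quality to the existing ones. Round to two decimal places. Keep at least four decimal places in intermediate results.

0.85

First correct the split-half correlation to full-test reliability: r_full = 2 × 0.587 / (1 + 0.587) ≈ 0.7398
Length factor from 44 to 87 items: n = 87/44 = 1.9773
r_new = n·r_full / (1 + (n − 1)·r_full) = 1.4628 / 1.7230 ≈ 0.8490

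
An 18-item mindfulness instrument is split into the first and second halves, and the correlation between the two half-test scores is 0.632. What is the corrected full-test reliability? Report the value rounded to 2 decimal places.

0.77

Each half is half the length of the full test, so the full test is n = 2 times a half.
r_full = 2(0.632) / (1 + 0.632)
       = 1.2640 / 1.6320 = 0.7745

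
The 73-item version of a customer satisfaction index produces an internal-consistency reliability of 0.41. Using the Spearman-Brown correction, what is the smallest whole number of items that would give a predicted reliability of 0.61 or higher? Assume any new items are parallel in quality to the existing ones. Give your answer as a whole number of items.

n = 0.61(1 − 0.41) / [0.41(1 − 0.61)]
  = 0.3599 / 0.1599 = 2.2508
2.2508 × 73 = 164.31 → 165 items

165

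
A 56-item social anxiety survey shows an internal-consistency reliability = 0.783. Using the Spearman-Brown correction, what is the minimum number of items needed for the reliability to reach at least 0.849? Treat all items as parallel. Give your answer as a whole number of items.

88

Invert Spearman-Brown to solve for n:
n = r_target (1 − r_old) / [ r_old (1 − r_target) ]
n = 0.849 × (1 − 0.783) / [ 0.783 × (1 − 0.849) ]
  = 0.184233 / 0.118233 = 1.5582
So the test needs 1.5582 × 56 ≈ 87.26 items; rounding up, 88.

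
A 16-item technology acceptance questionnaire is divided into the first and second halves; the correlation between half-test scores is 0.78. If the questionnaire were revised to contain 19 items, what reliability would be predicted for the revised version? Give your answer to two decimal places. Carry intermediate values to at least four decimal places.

First correct the split-half correlation to full-test reliability: r_full = 2 × 0.78 / (1 + 0.78) ≈ 0.8764
Length factor from 16 to 19 items: n = 19/16 = 1.1875
r_new = n·r_full / (1 + (n − 1)·r_full) = 1.0407 / 1.1643 ≈ 0.8938

0.89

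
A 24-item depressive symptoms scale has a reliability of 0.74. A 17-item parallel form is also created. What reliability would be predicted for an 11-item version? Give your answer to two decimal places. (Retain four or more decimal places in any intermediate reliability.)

The 17-item form is not needed; work directly from the 24-item form with n = 11/24 = 0.4583.
r_{11} = n·r / (1 + (n − 1)·r) = 0.3391 / 0.5991 ≈ 0.5660

0.57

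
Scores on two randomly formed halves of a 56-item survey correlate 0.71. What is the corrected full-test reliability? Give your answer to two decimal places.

Apply the Spearman-Brown correction with n = 2:
r_full = 2(0.71) / (1 + 0.71)
       = 1.4200 / 1.7100 = 0.8304

0.83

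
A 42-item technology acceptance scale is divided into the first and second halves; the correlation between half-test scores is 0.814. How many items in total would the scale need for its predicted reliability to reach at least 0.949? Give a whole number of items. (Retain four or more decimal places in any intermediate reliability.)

90

Corrected full-test reliability: r_full = 2 × 0.814 / (1 + 0.814) ≈ 0.8975
Solve Spearman-Brown for n: n = 0.949(1 − 0.8975) / [0.8975(1 − 0.949)] = 2.1251
Items = 2.1251 × 42 ≈ 89.25 → 90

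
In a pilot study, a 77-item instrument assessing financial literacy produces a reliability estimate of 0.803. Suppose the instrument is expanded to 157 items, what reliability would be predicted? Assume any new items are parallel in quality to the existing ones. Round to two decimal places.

0.89

Length ratio n = 157/77 = 2.039
By Spearman-Brown, r_new = n r / (1 + (n − 1) r).
r_new = 2.039·0.803 / [1 + (2.039 − 1)·0.803]
r_new = 1.6373 / 1.8343 ≈ 0.8926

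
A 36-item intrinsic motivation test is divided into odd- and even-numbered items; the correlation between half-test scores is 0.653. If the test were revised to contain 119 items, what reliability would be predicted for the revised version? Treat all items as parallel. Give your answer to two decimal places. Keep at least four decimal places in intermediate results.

Full-test reliability from the split-half r: r_full = 2(0.653)/(1 + 0.653) = 0.7901
Then adjust to 119 items: n = 119/36 = 3.3056
r_new = n·r_full / (1 + (n − 1)·r_full) = 2.6118 / 2.8217 ≈ 0.9256

0.93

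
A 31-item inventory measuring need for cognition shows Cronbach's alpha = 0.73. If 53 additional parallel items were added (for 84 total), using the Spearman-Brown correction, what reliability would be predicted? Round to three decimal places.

The new length is 84/31 = 2.7097 times the old.
Spearman-Brown: r_new = n·r / (1 + (n − 1)·r)
r_new = (2.7097 × 0.73) / (1 + (2.7097 − 1) × 0.73)
     = 1.9781 / 2.2481 = 0.8799

0.880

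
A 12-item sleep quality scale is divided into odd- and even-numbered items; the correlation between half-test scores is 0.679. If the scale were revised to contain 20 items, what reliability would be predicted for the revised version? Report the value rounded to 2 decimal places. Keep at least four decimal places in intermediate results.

Spearman-Brown correction (n = 2): r_full = 2·0.679/(1 + 0.679) = 0.8088
Then adjust to 20 items: n = 20/12 = 1.6667
r_new = n·r_full / (1 + (n − 1)·r_full) = 1.3480 / 1.5392 ≈ 0.8758

0.88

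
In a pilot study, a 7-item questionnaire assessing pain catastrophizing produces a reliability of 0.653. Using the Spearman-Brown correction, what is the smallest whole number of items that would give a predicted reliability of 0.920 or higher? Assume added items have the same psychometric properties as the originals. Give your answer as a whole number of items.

43

Invert Spearman-Brown to solve for n:
n = r_target (1 − r_old) / [ r_old (1 − r_target) ]
n = [0.920 × 0.347] / [0.653 × 0.080]
n = 0.319240 / 0.052240 ≈ 6.1110
Items needed = n × 7 = 6.1110 × 7 ≈ 42.78 → round up to 43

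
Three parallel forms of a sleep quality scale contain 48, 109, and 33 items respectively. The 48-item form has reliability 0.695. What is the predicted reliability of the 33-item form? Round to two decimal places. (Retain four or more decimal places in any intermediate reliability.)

Only the ratio of lengths matters: n = 33/48 = 0.6875
r_{33} = n·r / (1 + (n − 1)·r) = 0.4778 / 0.7828 ≈ 0.6104

0.61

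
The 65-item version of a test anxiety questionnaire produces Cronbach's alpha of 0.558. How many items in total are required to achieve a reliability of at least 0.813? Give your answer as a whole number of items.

Invert Spearman-Brown to solve for n:
n = r*(1 − r) / [ r (1 − r*) ]
n = 0.813 × (1 − 0.558) / [ 0.558 × (1 − 0.813) ]
  = 0.359346 / 0.104346 = 3.4438
Items needed = n × 65 = 3.4438 × 65 ≈ 223.85 → round up to 224

224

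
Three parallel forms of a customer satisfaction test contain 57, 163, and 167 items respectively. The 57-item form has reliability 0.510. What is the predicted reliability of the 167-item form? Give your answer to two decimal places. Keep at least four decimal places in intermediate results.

0.75

Only the ratio of lengths matters: n = 167/57 = 2.9298
r_{167} = n·r / (1 + (n − 1)·r) = 1.4942 / 1.9842 ≈ 0.7530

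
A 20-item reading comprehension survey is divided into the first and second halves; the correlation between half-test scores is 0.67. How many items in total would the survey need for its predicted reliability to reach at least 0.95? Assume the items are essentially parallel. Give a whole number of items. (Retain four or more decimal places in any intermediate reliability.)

94

r_full = 2(0.67)/(1 + 0.67) = 0.8024
n = r_tgt(1 − r_full) / [r_full(1 − r_tgt)] = 0.95 × 0.1976 / (0.8024 × 0.05) ≈ 4.6790
Items = 4.6790 × 20 ≈ 93.58 → 94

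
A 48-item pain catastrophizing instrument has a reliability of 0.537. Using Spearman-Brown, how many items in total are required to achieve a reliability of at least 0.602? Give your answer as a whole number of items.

63

Spearman-Brown solved for the length factor n:
n = r*(1 − r) / [ r (1 − r*) ]
n = 0.602 × (1 − 0.537) / [ 0.537 × (1 − 0.602) ]
  = 0.278726 / 0.213726 = 1.3041
So the test needs 1.3041 × 48 ≈ 62.60 items; rounding up, 63.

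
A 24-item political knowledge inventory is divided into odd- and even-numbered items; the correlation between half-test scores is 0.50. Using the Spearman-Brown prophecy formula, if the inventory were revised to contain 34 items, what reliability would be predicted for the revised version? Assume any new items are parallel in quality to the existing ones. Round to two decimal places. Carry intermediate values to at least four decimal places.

Full-test reliability from the split-half r: r_full = 2(0.50)/(1 + 0.50) = 0.6667
Length factor from 24 to 34 items: n = 34/24 = 1.4167
r_new = n·r_full / (1 + (n − 1)·r_full) = 0.9445 / 1.2778 ≈ 0.7392

0.74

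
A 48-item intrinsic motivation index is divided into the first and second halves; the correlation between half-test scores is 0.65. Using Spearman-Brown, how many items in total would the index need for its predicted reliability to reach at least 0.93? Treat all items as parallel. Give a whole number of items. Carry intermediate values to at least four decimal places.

172

r_full = 2(0.65)/(1 + 0.65) = 0.7879
n = r_tgt(1 − r_full) / [r_full(1 − r_tgt)] = 0.93 × 0.2121 / (0.7879 × 0.07) ≈ 3.5765
Items = 3.5765 × 48 ≈ 171.67 → 172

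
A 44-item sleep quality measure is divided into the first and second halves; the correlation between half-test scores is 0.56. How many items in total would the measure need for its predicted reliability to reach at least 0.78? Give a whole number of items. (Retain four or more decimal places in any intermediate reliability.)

62

r_full = 2(0.56)/(1 + 0.56) = 0.7179
n = r_tgt(1 − r_full) / [r_full(1 − r_tgt)] = 0.78 × 0.2821 / (0.7179 × 0.22) ≈ 1.3932
Required items = 1.3932 × 44 = 61.30, so 62 items.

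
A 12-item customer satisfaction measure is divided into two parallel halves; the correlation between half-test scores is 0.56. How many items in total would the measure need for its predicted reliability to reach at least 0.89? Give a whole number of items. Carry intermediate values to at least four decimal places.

r_full = 2(0.56)/(1 + 0.56) = 0.7179
Solve Spearman-Brown for n: n = 0.89(1 − 0.7179) / [0.7179(1 − 0.89)] = 3.1793
Items = 3.1793 × 12 ≈ 38.15 → 39

39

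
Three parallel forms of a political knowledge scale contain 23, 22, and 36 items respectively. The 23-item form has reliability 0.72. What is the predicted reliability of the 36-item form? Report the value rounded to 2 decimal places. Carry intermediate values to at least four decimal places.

0.80

Only the ratio of lengths matters: n = 36/23 = 1.5652
r_{36} = n·r / (1 + (n − 1)·r) = 1.1269 / 1.4069 ≈ 0.8010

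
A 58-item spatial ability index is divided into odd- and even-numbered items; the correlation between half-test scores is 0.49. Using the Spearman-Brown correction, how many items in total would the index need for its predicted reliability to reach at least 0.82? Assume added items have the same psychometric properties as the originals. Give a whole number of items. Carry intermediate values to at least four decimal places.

r_full = 2(0.49)/(1 + 0.49) = 0.6577
Solve Spearman-Brown for n: n = 0.82(1 − 0.6577) / [0.6577(1 − 0.82)] = 2.3709
Required items = 2.3709 × 58 = 137.51, so 138 items.

138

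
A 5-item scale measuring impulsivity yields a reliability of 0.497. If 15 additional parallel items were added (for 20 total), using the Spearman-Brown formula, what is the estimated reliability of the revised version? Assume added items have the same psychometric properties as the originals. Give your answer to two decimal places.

0.80

Length ratio n = 20/5 = 4
Spearman-Brown: r_new = n·r / (1 + (n − 1)·r)
r_new = (4 × 0.497) / (1 + (4 − 1) × 0.497)
     = 1.9880 / 2.4910 = 0.7981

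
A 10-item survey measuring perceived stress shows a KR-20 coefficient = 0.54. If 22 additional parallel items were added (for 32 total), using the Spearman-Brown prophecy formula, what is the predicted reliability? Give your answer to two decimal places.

n = 32/10 = 3.2
Apply the Spearman-Brown prophecy formula, r' = nr / [1 + (n − 1)r]:
r_new = (3.2 × 0.54) / (1 + (3.2 − 1) × 0.54)
r_new = 1.7280 / 2.1880 ≈ 0.7898

0.79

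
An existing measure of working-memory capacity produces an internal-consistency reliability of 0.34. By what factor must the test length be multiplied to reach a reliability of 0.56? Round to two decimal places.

Invert Spearman-Brown to solve for n:
n = r*(1 − r) / [ r (1 − r*) ]
n = 0.56(1 − 0.34) / [0.34(1 − 0.56)]
  = 0.3696 / 0.1496 = 2.4706

2.47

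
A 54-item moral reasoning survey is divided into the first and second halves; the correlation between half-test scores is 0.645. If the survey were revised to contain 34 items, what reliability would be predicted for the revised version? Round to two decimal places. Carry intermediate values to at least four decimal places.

Full-test reliability from the split-half r: r_full = 2(0.645)/(1 + 0.645) = 0.7842
Length factor from 54 to 34 items: n = 34/54 = 0.6296
r_new = n·r_full / (1 + (n − 1)·r_full) = 0.4937 / 0.7095 ≈ 0.6958

0.70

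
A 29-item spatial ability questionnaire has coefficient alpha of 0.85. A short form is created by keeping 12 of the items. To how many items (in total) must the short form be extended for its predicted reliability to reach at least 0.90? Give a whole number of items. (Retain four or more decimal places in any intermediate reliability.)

First, r for the 12-item form: n = 12/29 = 0.4138, so r_12 = 0.4138·0.85/(1 + (0.4138 − 1)·0.85) = 0.7010
Length factor from the short form to reach 0.90: n' = 0.90(1 − 0.7010) / [0.7010(1 − 0.90)] ≈ 3.8388
Items = 3.8388 × 12 ≈ 46.07 → 47

47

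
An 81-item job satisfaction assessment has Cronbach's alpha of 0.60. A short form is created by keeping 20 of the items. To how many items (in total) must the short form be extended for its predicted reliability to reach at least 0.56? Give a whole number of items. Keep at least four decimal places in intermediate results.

69

First, r for the 20-item form: n = 20/81 = 0.2469, so r_20 = 0.2469·0.60/(1 + (0.2469 − 1)·0.60) = 0.2703
Length factor from the short form to reach 0.56: n' = 0.56(1 − 0.2703) / [0.2703(1 − 0.56)] ≈ 3.4358
Items = 3.4358 × 20 ≈ 68.72 → 69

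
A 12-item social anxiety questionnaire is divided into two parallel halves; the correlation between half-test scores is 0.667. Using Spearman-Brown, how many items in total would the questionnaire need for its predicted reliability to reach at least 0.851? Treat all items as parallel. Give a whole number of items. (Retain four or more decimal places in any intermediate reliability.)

Corrected full-test reliability: r_full = 2 × 0.667 / (1 + 0.667) ≈ 0.8002
n = r_tgt(1 − r_full) / [r_full(1 − r_tgt)] = 0.851 × 0.1998 / (0.8002 × 0.149) ≈ 1.4261
Items = 1.4261 × 12 ≈ 17.11 → 18

18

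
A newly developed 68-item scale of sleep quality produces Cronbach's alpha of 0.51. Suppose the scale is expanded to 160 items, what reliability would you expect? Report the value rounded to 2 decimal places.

0.71

Length ratio n = 160/68 = 2.3529
By Spearman-Brown, r_new = n r / (1 + (n − 1) r).
r_new = 2.3529·0.51 / [1 + (2.3529 − 1)·0.51]
r_new = 1.2000 / 1.6900 ≈ 0.7101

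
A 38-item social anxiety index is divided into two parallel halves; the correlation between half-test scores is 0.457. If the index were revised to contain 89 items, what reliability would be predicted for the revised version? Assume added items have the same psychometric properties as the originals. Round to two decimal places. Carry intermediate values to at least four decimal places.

0.80

First correct the split-half correlation to full-test reliability: r_full = 2 × 0.457 / (1 + 0.457) ≈ 0.6273
Then adjust to 89 items: n = 89/38 = 2.3421
r_new = n·r_full / (1 + (n − 1)·r_full) = 1.4692 / 1.8419 ≈ 0.7977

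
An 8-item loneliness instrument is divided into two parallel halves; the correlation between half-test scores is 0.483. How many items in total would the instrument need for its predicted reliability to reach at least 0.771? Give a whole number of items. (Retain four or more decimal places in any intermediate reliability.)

Corrected full-test reliability: r_full = 2 × 0.483 / (1 + 0.483) ≈ 0.6514
n = r_tgt(1 − r_full) / [r_full(1 − r_tgt)] = 0.771 × 0.3486 / (0.6514 × 0.229) ≈ 1.8018
Required items = 1.8018 × 8 = 14.41, so 15 items.

15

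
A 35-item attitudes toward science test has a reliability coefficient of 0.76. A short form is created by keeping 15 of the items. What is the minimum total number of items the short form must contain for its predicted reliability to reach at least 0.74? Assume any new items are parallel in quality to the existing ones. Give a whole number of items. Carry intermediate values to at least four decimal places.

First, r for the 15-item form: n = 15/35 = 0.4286, so r_15 = 0.4286·0.76/(1 + (0.4286 − 1)·0.76) = 0.5758
Then solve for n' with r_old = 0.5758, r_target = 0.74: n' = 0.74(1 − 0.5758)/[0.5758(1 − 0.74)] = 2.0968
Items = 2.0968 × 15 ≈ 31.45 → 32

32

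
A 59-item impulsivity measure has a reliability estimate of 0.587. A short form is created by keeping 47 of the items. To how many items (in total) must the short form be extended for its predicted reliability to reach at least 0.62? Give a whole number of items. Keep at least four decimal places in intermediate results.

Short-form reliability: n = 47/59 = 0.7966; r_47 = n·r/(1+(n−1)r) ≈ 0.5310
Length factor from the short form to reach 0.62: n' = 0.62(1 − 0.5310) / [0.5310(1 − 0.62)] ≈ 1.4411
Total items = 1.4411 × 47 = 67.73, rounded up to 68.

68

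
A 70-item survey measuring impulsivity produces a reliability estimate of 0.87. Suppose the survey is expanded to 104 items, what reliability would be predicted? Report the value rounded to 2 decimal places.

0.91

Length ratio n = 104/70 = 1.4857
r_new = 1.4857·0.87 / [1 + (1.4857 − 1)·0.87]
     = 1.2926 / 1.4226 = 0.9086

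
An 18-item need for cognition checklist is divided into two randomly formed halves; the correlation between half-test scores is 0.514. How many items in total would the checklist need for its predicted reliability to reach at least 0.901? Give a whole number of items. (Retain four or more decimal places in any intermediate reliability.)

r_full = 2(0.514)/(1 + 0.514) = 0.6790
Solve Spearman-Brown for n: n = 0.901(1 − 0.6790) / [0.6790(1 − 0.901)] = 4.3025
Items = 4.3025 × 18 ≈ 77.45 → 78

78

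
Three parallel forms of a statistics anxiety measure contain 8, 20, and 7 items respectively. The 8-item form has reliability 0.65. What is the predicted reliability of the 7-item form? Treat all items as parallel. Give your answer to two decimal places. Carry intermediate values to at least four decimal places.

0.62

The 20-item form is not needed; work directly from the 8-item form with n = 7/8 = 0.8750.
r_{7} = n·r / (1 + (n − 1)·r) = 0.5687 / 0.9187 ≈ 0.6190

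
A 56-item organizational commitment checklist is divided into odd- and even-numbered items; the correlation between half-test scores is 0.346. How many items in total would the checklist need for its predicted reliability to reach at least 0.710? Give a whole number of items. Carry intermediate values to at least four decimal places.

Corrected full-test reliability: r_full = 2 × 0.346 / (1 + 0.346) ≈ 0.5141
Solve Spearman-Brown for n: n = 0.710(1 − 0.5141) / [0.5141(1 − 0.710)] = 2.3140
Required items = 2.3140 × 56 = 129.58, so 130 items.

130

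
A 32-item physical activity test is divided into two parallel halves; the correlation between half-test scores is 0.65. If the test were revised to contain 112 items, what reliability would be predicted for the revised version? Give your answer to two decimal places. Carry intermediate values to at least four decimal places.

First correct the split-half correlation to full-test reliability: r_full = 2 × 0.65 / (1 + 0.65) ≈ 0.7879
Then adjust to 112 items: n = 112/32 = 3.5000
r_new = n·r_full / (1 + (n − 1)·r_full) = 2.7576 / 2.9698 ≈ 0.9285

0.93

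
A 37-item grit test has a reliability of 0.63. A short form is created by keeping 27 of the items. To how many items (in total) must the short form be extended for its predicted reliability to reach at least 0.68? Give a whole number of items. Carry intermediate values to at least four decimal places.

First, r for the 27-item form: n = 27/37 = 0.7297, so r_27 = 0.7297·0.63/(1 + (0.7297 − 1)·0.63) = 0.5541
Then solve for n' with r_old = 0.5541, r_target = 0.68: n' = 0.68(1 − 0.5541)/[0.5541(1 − 0.68)] = 1.7100
Total items = 1.7100 × 27 = 46.17, rounded up to 47.

47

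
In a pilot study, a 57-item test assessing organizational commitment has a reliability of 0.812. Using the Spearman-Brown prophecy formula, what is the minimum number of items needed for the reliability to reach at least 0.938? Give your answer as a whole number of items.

200

n = [0.938 × 0.188] / [0.812 × 0.062]
n = 0.176344 / 0.050344 ≈ 3.5028
So the test needs 3.5028 × 57 ≈ 199.66 items; rounding up, 200.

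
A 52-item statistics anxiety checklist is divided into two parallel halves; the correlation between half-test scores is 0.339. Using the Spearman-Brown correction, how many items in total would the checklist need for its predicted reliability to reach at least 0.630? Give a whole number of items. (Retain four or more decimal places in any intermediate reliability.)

87

r_full = 2(0.339)/(1 + 0.339) = 0.5063
Solve Spearman-Brown for n: n = 0.630(1 − 0.5063) / [0.5063(1 − 0.630)] = 1.6603
Items = 1.6603 × 52 ≈ 86.34 → 87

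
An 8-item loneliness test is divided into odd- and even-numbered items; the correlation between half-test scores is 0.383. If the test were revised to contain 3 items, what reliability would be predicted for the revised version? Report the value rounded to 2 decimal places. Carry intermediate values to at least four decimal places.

Spearman-Brown correction (n = 2): r_full = 2·0.383/(1 + 0.383) = 0.5539
Length factor from 8 to 3 items: n = 3/8 = 0.3750
r_new = n·r_full / (1 + (n − 1)·r_full) = 0.2077 / 0.6538 ≈ 0.3177

0.32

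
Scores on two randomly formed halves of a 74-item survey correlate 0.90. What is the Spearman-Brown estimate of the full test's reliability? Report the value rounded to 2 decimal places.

r_full = 2r_hh / (1 + r_hh) = 2 × 0.90 / (1 + 0.90)
r_full = 1.8000 / 1.9000 ≈ 0.9474

0.95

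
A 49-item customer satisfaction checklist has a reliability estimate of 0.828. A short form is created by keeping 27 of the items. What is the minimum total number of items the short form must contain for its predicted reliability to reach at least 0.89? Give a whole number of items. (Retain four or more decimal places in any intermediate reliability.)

First, r for the 27-item form: n = 27/49 = 0.5510, so r_27 = 0.5510·0.828/(1 + (0.5510 − 1)·0.828) = 0.7262
Then solve for n' with r_old = 0.7262, r_target = 0.89: n' = 0.89(1 − 0.7262)/[0.7262(1 − 0.89)] = 3.0505
Total items = 3.0505 × 27 = 82.36, rounded up to 83.

83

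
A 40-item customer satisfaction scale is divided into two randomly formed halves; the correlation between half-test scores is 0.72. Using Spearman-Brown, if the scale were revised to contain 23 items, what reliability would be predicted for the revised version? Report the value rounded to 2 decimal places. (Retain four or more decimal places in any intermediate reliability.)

Full-test reliability from the split-half r: r_full = 2(0.72)/(1 + 0.72) = 0.8372
Length factor from 40 to 23 items: n = 23/40 = 0.5750
r_new = n·r_full / (1 + (n − 1)·r_full) = 0.4814 / 0.6442 ≈ 0.7473

0.75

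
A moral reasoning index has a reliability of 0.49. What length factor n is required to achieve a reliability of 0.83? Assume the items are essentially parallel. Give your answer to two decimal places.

Rearranging the Spearman-Brown formula for n,
n = r*(1 − r) / [ r (1 − r*) ]
n = [0.83 × 0.51] / [0.49 × 0.17]
  = 0.4233 / 0.0833 = 5.0816

5.08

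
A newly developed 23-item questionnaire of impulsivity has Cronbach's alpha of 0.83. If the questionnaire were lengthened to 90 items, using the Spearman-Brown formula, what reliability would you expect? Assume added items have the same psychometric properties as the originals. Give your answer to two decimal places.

0.95

n = 90/23 = 3.913
Apply the Spearman-Brown prophecy formula, r' = nr / [1 + (n − 1)r]:
r_new = (3.913 × 0.83) / (1 + (3.913 − 1) × 0.83)
     = 3.2478 / 3.4178 = 0.9503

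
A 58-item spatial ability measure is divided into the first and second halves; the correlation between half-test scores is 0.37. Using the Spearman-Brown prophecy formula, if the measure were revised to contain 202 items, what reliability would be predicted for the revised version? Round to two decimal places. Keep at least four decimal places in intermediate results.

0.80

Full-test reliability from the split-half r: r_full = 2(0.37)/(1 + 0.37) = 0.5401
Length factor from 58 to 202 items: n = 202/58 = 3.4828
r_new = n·r_full / (1 + (n − 1)·r_full) = 1.8811 / 2.3410 ≈ 0.8035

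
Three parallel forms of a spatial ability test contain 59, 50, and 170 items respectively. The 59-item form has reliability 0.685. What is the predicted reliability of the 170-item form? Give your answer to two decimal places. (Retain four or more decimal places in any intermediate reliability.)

0.86

Only the ratio of lengths matters: n = 170/59 = 2.8814
r_{170} = n·r / (1 + (n − 1)·r) = 1.9738 / 2.2888 ≈ 0.8624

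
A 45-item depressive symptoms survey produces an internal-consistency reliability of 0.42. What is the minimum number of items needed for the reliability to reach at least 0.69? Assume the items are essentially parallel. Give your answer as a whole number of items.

139

Invert Spearman-Brown to solve for n:
n = r*(1 − r) / [ r (1 − r*) ]
n = 0.69 × (1 − 0.42) / [ 0.42 × (1 − 0.69) ]
  = 0.4002 / 0.1302 = 3.0737
3.0737 × 45 = 138.32 → 139 items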